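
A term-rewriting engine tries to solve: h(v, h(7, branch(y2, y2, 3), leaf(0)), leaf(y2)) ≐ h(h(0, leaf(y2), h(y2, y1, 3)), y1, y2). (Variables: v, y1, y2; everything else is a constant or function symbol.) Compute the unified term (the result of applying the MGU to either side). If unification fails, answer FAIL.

Decompose h/3: v ≐ h(0, leaf(y2), h(y2, y1, 3)),  h(7, branch(y2, y2, 3), leaf(0)) ≐ y1,  leaf(y2) ≐ y2.
Bind v := h(0, leaf(y2), h(y2, y1, 3)); no other remaining equation mentions v.
Bind y1 := h(7, branch(y2, y2, 3), leaf(0)); no other remaining equation mentions y1. Substituting into the earlier binding gives v := h(0, leaf(y2), h(y2, h(7, branch(y2, y2, 3), leaf(0)), 3)).
Occurs check fails: y2 occurs in leaf(y2); the equation y2 ≐ leaf(y2) has no finite solution.

FAIL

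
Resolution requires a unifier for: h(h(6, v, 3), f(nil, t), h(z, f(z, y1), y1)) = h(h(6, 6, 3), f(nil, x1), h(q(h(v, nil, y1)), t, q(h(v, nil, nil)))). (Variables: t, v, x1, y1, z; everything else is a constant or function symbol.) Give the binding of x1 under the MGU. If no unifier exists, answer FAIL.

f(q(h(6, nil, q(h(6, nil, nil)))), q(h(6, nil, nil)))

Decompose h/3: h(6, v, 3) = h(6, 6, 3),  f(nil, t) = f(nil, x1),  h(z, f(z, y1), y1) = h(q(h(v, nil, y1)), t, q(h(v, nil, nil))).
Decompose h/3: 6 = 6,  v = 6,  3 = 3.
Delete trivial equation 6 = 6.
Bind v := 6; substituting into the one remaining equation that mentions v gives: h(z, f(z, y1), y1) = h(q(h(6, nil, y1)), t, q(h(6, nil, nil))).
Delete trivial equation 3 = 3.
Decompose f/2: nil = nil,  t = x1.
Delete trivial equation nil = nil.
Bind t := x1; substituting into the remaining equation gives: h(z, f(z, y1), y1) = h(q(h(6, nil, y1)), x1, q(h(6, nil, nil))).
Decompose h/3: z = q(h(6, nil, y1)),  f(z, y1) = x1,  y1 = q(h(6, nil, nil)).
Bind z := q(h(6, nil, y1)); substituting into the one remaining equation that mentions z gives: f(q(h(6, nil, y1)), y1) = x1.
Bind x1 := f(q(h(6, nil, y1)), y1); no other remaining equation mentions x1. Substituting into the earlier binding gives t := f(q(h(6, nil, y1)), y1).
Bind y1 := q(h(6, nil, nil)). Substituting into the earlier bindings gives t := f(q(h(6, nil, q(h(6, nil, nil)))), q(h(6, nil, nil))), z := q(h(6, nil, q(h(6, nil, nil)))), x1 := f(q(h(6, nil, q(h(6, nil, nil)))), q(h(6, nil, nil))).
MGU = { v ↦ 6, t ↦ f(q(h(6, nil, q(h(6, nil, nil)))), q(h(6, nil, nil))), z ↦ q(h(6, nil, q(h(6, nil, nil)))), x1 ↦ f(q(h(6, nil, q(h(6, nil, nil)))), q(h(6, nil, nil))), y1 ↦ q(h(6, nil, nil)) }, so x1 ↦ f(q(h(6, nil, q(h(6, nil, nil)))), q(h(6, nil, nil))).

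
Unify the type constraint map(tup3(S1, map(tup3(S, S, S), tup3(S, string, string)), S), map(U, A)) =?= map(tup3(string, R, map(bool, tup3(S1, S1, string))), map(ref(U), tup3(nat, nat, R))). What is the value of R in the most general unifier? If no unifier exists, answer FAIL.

Decompose map/2: tup3(S1, map(tup3(S, S, S), tup3(S, string, string)), S) =?= tup3(string, R, map(bool, tup3(S1, S1, string))),  map(U, A) =?= map(ref(U), tup3(nat, nat, R)).
Decompose tup3/3: S1 =?= string,  map(tup3(S, S, S), tup3(S, string, string)) =?= R,  S =?= map(bool, tup3(S1, S1, string)).
Bind S1 := string; substituting into the one remaining equation that mentions S1 gives: S =?= map(bool, tup3(string, string, string)).
Bind R := map(tup3(S, S, S), tup3(S, string, string)); substituting into the one remaining equation that mentions R gives: map(U, A) =?= map(ref(U), tup3(nat, nat, map(tup3(S, S, S), tup3(S, string, string)))).
Bind S := map(bool, tup3(string, string, string)); substituting into the remaining equation gives: map(U, A) =?= map(ref(U), tup3(nat, nat, map(tup3(map(bool, tup3(string, string, string)), map(bool, tup3(string, string, string)), map(bool, tup3(string, string, string))), tup3(map(bool, tup3(string, string, string)), string, string)))). Substituting into the earlier binding gives R := map(tup3(map(bool, tup3(string, string, string)), map(bool, tup3(string, string, string)), map(bool, tup3(string, string, string))), tup3(map(bool, tup3(string, string, string)), string, string)).
Decompose map/2: U =?= ref(U),  A =?= tup3(nat, nat, map(tup3(map(bool, tup3(string, string, string)), map(bool, tup3(string, string, string)), map(bool, tup3(string, string, string))), tup3(map(bool, tup3(string, string, string)), string, string))).
Occurs check fails: U occurs in ref(U); the equation U =?= ref(U) has no finite solution.

FAIL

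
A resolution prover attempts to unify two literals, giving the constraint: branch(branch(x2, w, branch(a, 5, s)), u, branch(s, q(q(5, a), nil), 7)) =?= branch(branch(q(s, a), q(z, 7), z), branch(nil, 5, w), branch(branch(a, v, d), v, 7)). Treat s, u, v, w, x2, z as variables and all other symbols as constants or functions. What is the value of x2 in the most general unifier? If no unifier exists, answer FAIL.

q(branch(a, q(q(5, a), nil), d), a)

Decompose branch/3: branch(x2, w, branch(a, 5, s)) =?= branch(q(s, a), q(z, 7), z),  u =?= branch(nil, 5, w),  branch(s, q(q(5, a), nil), 7) =?= branch(branch(a, v, d), v, 7).
Decompose branch/3: x2 =?= q(s, a),  w =?= q(z, 7),  branch(a, 5, s) =?= z.
Bind x2 := q(s, a); no other remaining equation mentions x2.
Bind w := q(z, 7); substituting into the one remaining equation that mentions w gives: u =?= branch(nil, 5, q(z, 7)).
Bind z := branch(a, 5, s); substituting into the one remaining equation that mentions z gives: u =?= branch(nil, 5, q(branch(a, 5, s), 7)). Substituting into the earlier binding gives w := q(branch(a, 5, s), 7).
Bind u := branch(nil, 5, q(branch(a, 5, s), 7)); no other remaining equation mentions u.
Decompose branch/3: s =?= branch(a, v, d),  q(q(5, a), nil) =?= v,  7 =?= 7.
Bind s := branch(a, v, d); no other remaining equation mentions s. Substituting into the earlier bindings gives x2 := q(branch(a, v, d), a), w := q(branch(a, 5, branch(a, v, d)), 7), z := branch(a, 5, branch(a, v, d)), u := branch(nil, 5, q(branch(a, 5, branch(a, v, d)), 7)).
Bind v := q(q(5, a), nil); no other remaining equation mentions v. Substituting into the earlier bindings gives x2 := q(branch(a, q(q(5, a), nil), d), a), w := q(branch(a, 5, branch(a, q(q(5, a), nil), d)), 7), z := branch(a, 5, branch(a, q(q(5, a), nil), d)), u := branch(nil, 5, q(branch(a, 5, branch(a, q(q(5, a), nil), d)), 7)), s := branch(a, q(q(5, a), nil), d).
Delete trivial equation 7 =?= 7.
MGU = { x2 := q(branch(a, q(q(5, a), nil), d), a), w := q(branch(a, 5, branch(a, q(q(5, a), nil), d)), 7), z := branch(a, 5, branch(a, q(q(5, a), nil), d)), u := branch(nil, 5, q(branch(a, 5, branch(a, q(q(5, a), nil), d)), 7)), s := branch(a, q(q(5, a), nil), d), v := q(q(5, a), nil) }, so x2 := q(branch(a, q(q(5, a), nil), d), a).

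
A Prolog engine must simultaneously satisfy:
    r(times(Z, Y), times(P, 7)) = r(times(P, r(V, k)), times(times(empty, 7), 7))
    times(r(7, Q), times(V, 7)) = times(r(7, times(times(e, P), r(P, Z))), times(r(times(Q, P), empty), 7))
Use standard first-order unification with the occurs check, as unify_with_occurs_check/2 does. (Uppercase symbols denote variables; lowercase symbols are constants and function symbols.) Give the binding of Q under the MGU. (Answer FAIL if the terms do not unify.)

Decompose r/2: times(Z, Y) = times(P, r(V, k)),  times(P, 7) = times(times(empty, 7), 7).
Decompose times/2: Z = P,  Y = r(V, k).
Bind Z := P; substituting into the one remaining equation that mentions Z gives: times(r(7, Q), times(V, 7)) = times(r(7, times(times(e, P), r(P, P))), times(r(times(Q, P), empty), 7)).
Bind Y := r(V, k); no other remaining equation mentions Y.
Decompose times/2: P = times(empty, 7),  7 = 7.
Bind P := times(empty, 7); substituting into the one remaining equation that mentions P gives: times(r(7, Q), times(V, 7)) = times(r(7, times(times(e, times(empty, 7)), r(times(empty, 7), times(empty, 7)))), times(r(times(Q, times(empty, 7)), empty), 7)). Substituting into the earlier binding gives Z := times(empty, 7).
Delete trivial equation 7 = 7.
Decompose times/2: r(7, Q) = r(7, times(times(e, times(empty, 7)), r(times(empty, 7), times(empty, 7)))),  times(V, 7) = times(r(times(Q, times(empty, 7)), empty), 7).
Decompose r/2: 7 = 7,  Q = times(times(e, times(empty, 7)), r(times(empty, 7), times(empty, 7))).
Delete trivial equation 7 = 7.
Bind Q := times(times(e, times(empty, 7)), r(times(empty, 7), times(empty, 7))); substituting into the remaining equation gives: times(V, 7) = times(r(times(times(times(e, times(empty, 7)), r(times(empty, 7), times(empty, 7))), times(empty, 7)), empty), 7).
Decompose times/2: V = r(times(times(times(e, times(empty, 7)), r(times(empty, 7), times(empty, 7))), times(empty, 7)), empty),  7 = 7.
Bind V := r(times(times(times(e, times(empty, 7)), r(times(empty, 7), times(empty, 7))), times(empty, 7)), empty); no other remaining equation mentions V. Substituting into the earlier binding gives Y := r(r(times(times(times(e, times(empty, 7)), r(times(empty, 7), times(empty, 7))), times(empty, 7)), empty), k).
Delete trivial equation 7 = 7.
MGU = { Z ↦ times(empty, 7), Y ↦ r(r(times(times(times(e, times(empty, 7)), r(times(empty, 7), times(empty, 7))), times(empty, 7)), empty), k), P ↦ times(empty, 7), Q ↦ times(times(e, times(empty, 7)), r(times(empty, 7), times(empty, 7))), V ↦ r(times(times(times(e, times(empty, 7)), r(times(empty, 7), times(empty, 7))), times(empty, 7)), empty) }, so Q ↦ times(times(e, times(empty, 7)), r(times(empty, 7), times(empty, 7))).

times(times(e, times(empty, 7)), r(times(empty, 7), times(empty, 7)))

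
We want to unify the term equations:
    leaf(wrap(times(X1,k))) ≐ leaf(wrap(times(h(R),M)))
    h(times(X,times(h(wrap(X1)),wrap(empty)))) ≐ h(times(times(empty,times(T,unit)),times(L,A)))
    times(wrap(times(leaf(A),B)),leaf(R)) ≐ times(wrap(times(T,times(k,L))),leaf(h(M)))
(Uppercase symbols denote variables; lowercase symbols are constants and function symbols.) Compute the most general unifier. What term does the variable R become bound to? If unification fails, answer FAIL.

Decompose leaf/1: wrap(times(X1,k)) ≐ wrap(times(h(R),M)).
Decompose wrap/1: times(X1,k) ≐ times(h(R),M).
Decompose times/2: X1 ≐ h(R),  k ≐ M.
Bind X1 := h(R); substituting into the one remaining equation that mentions X1 gives: h(times(X,times(h(wrap(h(R))),wrap(empty)))) ≐ h(times(times(empty,times(T,unit)),times(L,A))).
Bind M := k; substituting into the one remaining equation that mentions M gives: times(wrap(times(leaf(A),B)),leaf(R)) ≐ times(wrap(times(T,times(k,L))),leaf(h(k))).
Decompose h/1: times(X,times(h(wrap(h(R))),wrap(empty))) ≐ times(times(empty,times(T,unit)),times(L,A)).
Decompose times/2: X ≐ times(empty,times(T,unit)),  times(h(wrap(h(R))),wrap(empty)) ≐ times(L,A).
Bind X := times(empty,times(T,unit)); no other remaining equation mentions X.
Decompose times/2: h(wrap(h(R))) ≐ L,  wrap(empty) ≐ A.
Bind L := h(wrap(h(R))); substituting into the one remaining equation that mentions L gives: times(wrap(times(leaf(A),B)),leaf(R)) ≐ times(wrap(times(T,times(k,h(wrap(h(R)))))),leaf(h(k))).
Bind A := wrap(empty); substituting into the remaining equation gives: times(wrap(times(leaf(wrap(empty)),B)),leaf(R)) ≐ times(wrap(times(T,times(k,h(wrap(h(R)))))),leaf(h(k))).
Decompose times/2: wrap(times(leaf(wrap(empty)),B)) ≐ wrap(times(T,times(k,h(wrap(h(R)))))),  leaf(R) ≐ leaf(h(k)).
Decompose wrap/1: times(leaf(wrap(empty)),B) ≐ times(T,times(k,h(wrap(h(R))))).
Decompose times/2: leaf(wrap(empty)) ≐ T,  B ≐ times(k,h(wrap(h(R)))).
Bind T := leaf(wrap(empty)); no other remaining equation mentions T. Substituting into the earlier binding gives X := times(empty,times(leaf(wrap(empty)),unit)).
Bind B := times(k,h(wrap(h(R)))); no other remaining equation mentions B.
Decompose leaf/1: R ≐ h(k).
Bind R := h(k). Substituting into the earlier bindings gives X1 := h(h(k)), L := h(wrap(h(h(k)))), B := times(k,h(wrap(h(h(k))))).
MGU = { X1 -> h(h(k)), M -> k, X -> times(empty,times(leaf(wrap(empty)),unit)), L -> h(wrap(h(h(k)))), A -> wrap(empty), T -> leaf(wrap(empty)), B -> times(k,h(wrap(h(h(k))))), R -> h(k) }, so R -> h(k).

h(k)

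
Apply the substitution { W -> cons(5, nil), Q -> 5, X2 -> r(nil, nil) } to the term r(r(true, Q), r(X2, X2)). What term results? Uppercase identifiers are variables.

r(r(true, 5), r(r(nil, nil), r(nil, nil)))

Replace each occurrence of Q with 5.
Replace each occurrence of X2 with r(nil, nil).
Result: r(r(true, 5), r(r(nil, nil), r(nil, nil))).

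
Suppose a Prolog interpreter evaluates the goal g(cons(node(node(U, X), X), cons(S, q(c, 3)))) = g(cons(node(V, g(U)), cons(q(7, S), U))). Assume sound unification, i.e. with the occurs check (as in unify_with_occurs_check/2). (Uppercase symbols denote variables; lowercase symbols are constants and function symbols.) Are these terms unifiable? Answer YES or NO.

Decompose g/1: cons(node(node(U, X), X), cons(S, q(c, 3))) = cons(node(V, g(U)), cons(q(7, S), U)).
Decompose cons/2: node(node(U, X), X) = node(V, g(U)),  cons(S, q(c, 3)) = cons(q(7, S), U).
Decompose node/2: node(U, X) = V,  X = g(U).
Bind V := node(U, X); no other remaining equation mentions V.
Bind X := g(U); no other remaining equation mentions X. Substituting into the earlier binding gives V := node(U, g(U)).
Decompose cons/2: S = q(7, S),  q(c, 3) = U.
Occurs check fails: S occurs in q(7, S); the equation S = q(7, S) has no finite solution.

NO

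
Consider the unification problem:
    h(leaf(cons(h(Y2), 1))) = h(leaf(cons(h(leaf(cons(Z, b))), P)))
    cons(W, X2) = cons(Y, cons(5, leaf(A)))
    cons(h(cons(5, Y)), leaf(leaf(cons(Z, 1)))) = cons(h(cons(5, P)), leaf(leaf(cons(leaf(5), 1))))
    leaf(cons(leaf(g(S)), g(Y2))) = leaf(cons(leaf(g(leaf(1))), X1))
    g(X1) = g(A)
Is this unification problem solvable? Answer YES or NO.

YES

Decompose h/1: leaf(cons(h(Y2), 1)) = leaf(cons(h(leaf(cons(Z, b))), P)).
Decompose leaf/1: cons(h(Y2), 1) = cons(h(leaf(cons(Z, b))), P).
Decompose cons/2: h(Y2) = h(leaf(cons(Z, b))),  1 = P.
Decompose h/1: Y2 = leaf(cons(Z, b)).
Bind Y2 := leaf(cons(Z, b)); substituting into the one remaining equation that mentions Y2 gives: leaf(cons(leaf(g(S)), g(leaf(cons(Z, b))))) = leaf(cons(leaf(g(leaf(1))), X1)).
Bind P := 1; substituting into the one remaining equation that mentions P gives: cons(h(cons(5, Y)), leaf(leaf(cons(Z, 1)))) = cons(h(cons(5, 1)), leaf(leaf(cons(leaf(5), 1)))).
Decompose cons/2: W = Y,  X2 = cons(5, leaf(A)).
Bind W := Y; no other remaining equation mentions W.
Bind X2 := cons(5, leaf(A)); no other remaining equation mentions X2.
Decompose cons/2: h(cons(5, Y)) = h(cons(5, 1)),  leaf(leaf(cons(Z, 1))) = leaf(leaf(cons(leaf(5), 1))).
Decompose h/1: cons(5, Y) = cons(5, 1).
Decompose cons/2: 5 = 5,  Y = 1.
Delete trivial equation 5 = 5.
Bind Y := 1; no other remaining equation mentions Y. Substituting into the earlier binding gives W := 1.
Decompose leaf/1: leaf(cons(Z, 1)) = leaf(cons(leaf(5), 1)).
Decompose leaf/1: cons(Z, 1) = cons(leaf(5), 1).
Decompose cons/2: Z = leaf(5),  1 = 1.
Bind Z := leaf(5); substituting into the one remaining equation that mentions Z gives: leaf(cons(leaf(g(S)), g(leaf(cons(leaf(5), b))))) = leaf(cons(leaf(g(leaf(1))), X1)). Substituting into the earlier binding gives Y2 := leaf(cons(leaf(5), b)).
Delete trivial equation 1 = 1.
Decompose leaf/1: cons(leaf(g(S)), g(leaf(cons(leaf(5), b)))) = cons(leaf(g(leaf(1))), X1).
Decompose cons/2: leaf(g(S)) = leaf(g(leaf(1))),  g(leaf(cons(leaf(5), b))) = X1.
Decompose leaf/1: g(S) = g(leaf(1)).
Decompose g/1: S = leaf(1).
Bind S := leaf(1); no other remaining equation mentions S.
Bind X1 := g(leaf(cons(leaf(5), b))); substituting into the remaining equation gives: g(g(leaf(cons(leaf(5), b)))) = g(A).
Decompose g/1: g(leaf(cons(leaf(5), b))) = A.
Bind A := g(leaf(cons(leaf(5), b))). Substituting into the earlier binding gives X2 := cons(5, leaf(g(leaf(cons(leaf(5), b))))).
No equations remain and no clash or occurs-check failure arose, so a unifier exists.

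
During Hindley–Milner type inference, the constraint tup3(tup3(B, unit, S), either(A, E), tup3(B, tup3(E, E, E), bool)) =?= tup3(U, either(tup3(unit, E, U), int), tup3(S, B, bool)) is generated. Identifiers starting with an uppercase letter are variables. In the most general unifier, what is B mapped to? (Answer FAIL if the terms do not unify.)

tup3(int, int, int)

Decompose tup3/3: tup3(B, unit, S) =?= U,  either(A, E) =?= either(tup3(unit, E, U), int),  tup3(B, tup3(E, E, E), bool) =?= tup3(S, B, bool).
Bind U := tup3(B, unit, S); substituting into the one remaining equation that mentions U gives: either(A, E) =?= either(tup3(unit, E, tup3(B, unit, S)), int).
Decompose either/2: A =?= tup3(unit, E, tup3(B, unit, S)),  E =?= int.
Bind A := tup3(unit, E, tup3(B, unit, S)); no other remaining equation mentions A.
Bind E := int; substituting into the remaining equation gives: tup3(B, tup3(int, int, int), bool) =?= tup3(S, B, bool). Substituting into the earlier binding gives A := tup3(unit, int, tup3(B, unit, S)).
Decompose tup3/3: B =?= S,  tup3(int, int, int) =?= B,  bool =?= bool.
Bind B := S; substituting into the one remaining equation that mentions B gives: tup3(int, int, int) =?= S. Substituting into the earlier bindings gives U := tup3(S, unit, S), A := tup3(unit, int, tup3(S, unit, S)).
Bind S := tup3(int, int, int); no other remaining equation mentions S. Substituting into the earlier bindings gives U := tup3(tup3(int, int, int), unit, tup3(int, int, int)), A := tup3(unit, int, tup3(tup3(int, int, int), unit, tup3(int, int, int))), B := tup3(int, int, int).
Delete trivial equation bool =?= bool.
MGU = { U ↦ tup3(tup3(int, int, int), unit, tup3(int, int, int)), A ↦ tup3(unit, int, tup3(tup3(int, int, int), unit, tup3(int, int, int))), E ↦ int, B ↦ tup3(int, int, int), S ↦ tup3(int, int, int) }, so B ↦ tup3(int, int, int).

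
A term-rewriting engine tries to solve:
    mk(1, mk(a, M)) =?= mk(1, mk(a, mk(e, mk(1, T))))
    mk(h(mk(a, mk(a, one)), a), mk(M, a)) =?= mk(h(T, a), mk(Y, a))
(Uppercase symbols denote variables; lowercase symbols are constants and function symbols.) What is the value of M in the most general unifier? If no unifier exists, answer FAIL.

mk(e, mk(1, mk(a, mk(a, one))))

Decompose mk/2: 1 =?= 1,  mk(a, M) =?= mk(a, mk(e, mk(1, T))).
Delete trivial equation 1 =?= 1.
Decompose mk/2: a =?= a,  M =?= mk(e, mk(1, T)).
Delete trivial equation a =?= a.
Bind M := mk(e, mk(1, T)); substituting into the remaining equation gives: mk(h(mk(a, mk(a, one)), a), mk(mk(e, mk(1, T)), a)) =?= mk(h(T, a), mk(Y, a)).
Decompose mk/2: h(mk(a, mk(a, one)), a) =?= h(T, a),  mk(mk(e, mk(1, T)), a) =?= mk(Y, a).
Decompose h/2: mk(a, mk(a, one)) =?= T,  a =?= a.
Bind T := mk(a, mk(a, one)); substituting into the one remaining equation that mentions T gives: mk(mk(e, mk(1, mk(a, mk(a, one)))), a) =?= mk(Y, a). Substituting into the earlier binding gives M := mk(e, mk(1, mk(a, mk(a, one)))).
Delete trivial equation a =?= a.
Decompose mk/2: mk(e, mk(1, mk(a, mk(a, one)))) =?= Y,  a =?= a.
Bind Y := mk(e, mk(1, mk(a, mk(a, one)))); no other remaining equation mentions Y.
Delete trivial equation a =?= a.
MGU = { M := mk(e, mk(1, mk(a, mk(a, one)))), T := mk(a, mk(a, one)), Y := mk(e, mk(1, mk(a, mk(a, one)))) }, so M := mk(e, mk(1, mk(a, mk(a, one)))).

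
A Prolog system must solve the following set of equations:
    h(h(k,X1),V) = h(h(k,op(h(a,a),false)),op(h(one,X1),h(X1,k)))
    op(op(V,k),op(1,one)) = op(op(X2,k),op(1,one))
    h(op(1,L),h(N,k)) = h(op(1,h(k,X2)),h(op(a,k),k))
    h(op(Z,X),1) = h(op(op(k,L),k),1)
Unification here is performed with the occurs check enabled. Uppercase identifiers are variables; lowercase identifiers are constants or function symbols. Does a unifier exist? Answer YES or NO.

Decompose h/2: h(k,X1) = h(k,op(h(a,a),false)),  V = op(h(one,X1),h(X1,k)).
Decompose h/2: k = k,  X1 = op(h(a,a),false).
Delete trivial equation k = k.
Bind X1 := op(h(a,a),false); substituting into the one remaining equation that mentions X1 gives: V = op(h(one,op(h(a,a),false)),h(op(h(a,a),false),k)).
Bind V := op(h(one,op(h(a,a),false)),h(op(h(a,a),false),k)); substituting into the one remaining equation that mentions V gives: op(op(op(h(one,op(h(a,a),false)),h(op(h(a,a),false),k)),k),op(1,one)) = op(op(X2,k),op(1,one)).
Decompose op/2: op(op(h(one,op(h(a,a),false)),h(op(h(a,a),false),k)),k) = op(X2,k),  op(1,one) = op(1,one).
Decompose op/2: op(h(one,op(h(a,a),false)),h(op(h(a,a),false),k)) = X2,  k = k.
Bind X2 := op(h(one,op(h(a,a),false)),h(op(h(a,a),false),k)); substituting into the one remaining equation that mentions X2 gives: h(op(1,L),h(N,k)) = h(op(1,h(k,op(h(one,op(h(a,a),false)),h(op(h(a,a),false),k)))),h(op(a,k),k)).
Delete trivial equation k = k.
Delete trivial equation op(1,one) = op(1,one).
Decompose h/2: op(1,L) = op(1,h(k,op(h(one,op(h(a,a),false)),h(op(h(a,a),false),k)))),  h(N,k) = h(op(a,k),k).
Decompose op/2: 1 = 1,  L = h(k,op(h(one,op(h(a,a),false)),h(op(h(a,a),false),k))).
Delete trivial equation 1 = 1.
Bind L := h(k,op(h(one,op(h(a,a),false)),h(op(h(a,a),false),k))); substituting into the one remaining equation that mentions L gives: h(op(Z,X),1) = h(op(op(k,h(k,op(h(one,op(h(a,a),false)),h(op(h(a,a),false),k)))),k),1).
Decompose h/2: N = op(a,k),  k = k.
Bind N := op(a,k); no other remaining equation mentions N.
Delete trivial equation k = k.
Decompose h/2: op(Z,X) = op(op(k,h(k,op(h(one,op(h(a,a),false)),h(op(h(a,a),false),k)))),k),  1 = 1.
Decompose op/2: Z = op(k,h(k,op(h(one,op(h(a,a),false)),h(op(h(a,a),false),k)))),  X = k.
Bind Z := op(k,h(k,op(h(one,op(h(a,a),false)),h(op(h(a,a),false),k)))); no other remaining equation mentions Z.
Bind X := k; no other remaining equation mentions X.
Delete trivial equation 1 = 1.
No equations remain and no clash or occurs-check failure arose, so a unifier exists.

YES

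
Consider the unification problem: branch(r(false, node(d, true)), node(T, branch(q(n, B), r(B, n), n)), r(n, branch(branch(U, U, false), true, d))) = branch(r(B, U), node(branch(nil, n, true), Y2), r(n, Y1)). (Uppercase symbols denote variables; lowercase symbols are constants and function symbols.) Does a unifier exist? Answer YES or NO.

Decompose branch/3: r(false, node(d, true)) = r(B, U),  node(T, branch(q(n, B), r(B, n), n)) = node(branch(nil, n, true), Y2),  r(n, branch(branch(U, U, false), true, d)) = r(n, Y1).
Decompose r/2: false = B,  node(d, true) = U.
Bind B := false; substituting into the one remaining equation that mentions B gives: node(T, branch(q(n, false), r(false, n), n)) = node(branch(nil, n, true), Y2).
Bind U := node(d, true); substituting into the one remaining equation that mentions U gives: r(n, branch(branch(node(d, true), node(d, true), false), true, d)) = r(n, Y1).
Decompose node/2: T = branch(nil, n, true),  branch(q(n, false), r(false, n), n) = Y2.
Bind T := branch(nil, n, true); no other remaining equation mentions T.
Bind Y2 := branch(q(n, false), r(false, n), n); no other remaining equation mentions Y2.
Decompose r/2: n = n,  branch(branch(node(d, true), node(d, true), false), true, d) = Y1.
Delete trivial equation n = n.
Bind Y1 := branch(branch(node(d, true), node(d, true), false), true, d).
No equations remain and no clash or occurs-check failure arose, so a unifier exists.

YES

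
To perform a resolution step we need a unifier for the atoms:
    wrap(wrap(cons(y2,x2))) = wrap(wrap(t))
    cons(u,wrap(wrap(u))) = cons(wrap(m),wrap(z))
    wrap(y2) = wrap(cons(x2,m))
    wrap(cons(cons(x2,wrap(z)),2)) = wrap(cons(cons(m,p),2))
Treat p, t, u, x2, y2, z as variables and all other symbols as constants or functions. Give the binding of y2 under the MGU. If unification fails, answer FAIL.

cons(m,m)

Decompose wrap/1: wrap(cons(y2,x2)) = wrap(t).
Decompose wrap/1: cons(y2,x2) = t.
Bind t := cons(y2,x2); no other remaining equation mentions t.
Decompose cons/2: u = wrap(m),  wrap(wrap(u)) = wrap(z).
Bind u := wrap(m); substituting into the one remaining equation that mentions u gives: wrap(wrap(wrap(m))) = wrap(z).
Decompose wrap/1: wrap(wrap(m)) = z.
Bind z := wrap(wrap(m)); substituting into the one remaining equation that mentions z gives: wrap(cons(cons(x2,wrap(wrap(wrap(m)))),2)) = wrap(cons(cons(m,p),2)).
Decompose wrap/1: y2 = cons(x2,m).
Bind y2 := cons(x2,m); no other remaining equation mentions y2. Substituting into the earlier binding gives t := cons(cons(x2,m),x2).
Decompose wrap/1: cons(cons(x2,wrap(wrap(wrap(m)))),2) = cons(cons(m,p),2).
Decompose cons/2: cons(x2,wrap(wrap(wrap(m)))) = cons(m,p),  2 = 2.
Decompose cons/2: x2 = m,  wrap(wrap(wrap(m))) = p.
Bind x2 := m; no other remaining equation mentions x2. Substituting into the earlier bindings gives t := cons(cons(m,m),m), y2 := cons(m,m).
Bind p := wrap(wrap(wrap(m))); no other remaining equation mentions p.
Delete trivial equation 2 = 2.
MGU = { t := cons(cons(m,m),m), u := wrap(m), z := wrap(wrap(m)), y2 := cons(m,m), x2 := m, p := wrap(wrap(wrap(m))) }, so y2 := cons(m,m).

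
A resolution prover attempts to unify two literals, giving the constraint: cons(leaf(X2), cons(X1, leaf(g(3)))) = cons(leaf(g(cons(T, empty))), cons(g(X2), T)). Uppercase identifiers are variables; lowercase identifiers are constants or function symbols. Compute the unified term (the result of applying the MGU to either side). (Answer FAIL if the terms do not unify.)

Decompose cons/2: leaf(X2) = leaf(g(cons(T, empty))),  cons(X1, leaf(g(3))) = cons(g(X2), T).
Decompose leaf/1: X2 = g(cons(T, empty)).
Bind X2 := g(cons(T, empty)); substituting into the remaining equation gives: cons(X1, leaf(g(3))) = cons(g(g(cons(T, empty))), T).
Decompose cons/2: X1 = g(g(cons(T, empty))),  leaf(g(3)) = T.
Bind X1 := g(g(cons(T, empty))); no other remaining equation mentions X1.
Bind T := leaf(g(3)). Substituting into the earlier bindings gives X2 := g(cons(leaf(g(3)), empty)), X1 := g(g(cons(leaf(g(3)), empty))).
Applying the MGU to either side gives cons(leaf(g(cons(leaf(g(3)), empty))), cons(g(g(cons(leaf(g(3)), empty))), leaf(g(3)))).

cons(leaf(g(cons(leaf(g(3)), empty))), cons(g(g(cons(leaf(g(3)), empty))), leaf(g(3))))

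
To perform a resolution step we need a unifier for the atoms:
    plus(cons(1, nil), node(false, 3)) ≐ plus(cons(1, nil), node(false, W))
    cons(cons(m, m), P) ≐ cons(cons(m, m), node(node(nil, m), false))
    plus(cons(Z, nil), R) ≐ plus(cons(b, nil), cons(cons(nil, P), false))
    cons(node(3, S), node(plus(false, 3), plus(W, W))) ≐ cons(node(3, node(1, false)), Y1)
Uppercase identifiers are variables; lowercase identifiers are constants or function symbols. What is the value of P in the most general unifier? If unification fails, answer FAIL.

Decompose plus/2: cons(1, nil) ≐ cons(1, nil),  node(false, 3) ≐ node(false, W).
Delete trivial equation cons(1, nil) ≐ cons(1, nil).
Decompose node/2: false ≐ false,  3 ≐ W.
Delete trivial equation false ≐ false.
Bind W := 3; substituting into the one remaining equation that mentions W gives: cons(node(3, S), node(plus(false, 3), plus(3, 3))) ≐ cons(node(3, node(1, false)), Y1).
Decompose cons/2: cons(m, m) ≐ cons(m, m),  P ≐ node(node(nil, m), false).
Delete trivial equation cons(m, m) ≐ cons(m, m).
Bind P := node(node(nil, m), false); substituting into the one remaining equation that mentions P gives: plus(cons(Z, nil), R) ≐ plus(cons(b, nil), cons(cons(nil, node(node(nil, m), false)), false)).
Decompose plus/2: cons(Z, nil) ≐ cons(b, nil),  R ≐ cons(cons(nil, node(node(nil, m), false)), false).
Decompose cons/2: Z ≐ b,  nil ≐ nil.
Bind Z := b; no other remaining equation mentions Z.
Delete trivial equation nil ≐ nil.
Bind R := cons(cons(nil, node(node(nil, m), false)), false); no other remaining equation mentions R.
Decompose cons/2: node(3, S) ≐ node(3, node(1, false)),  node(plus(false, 3), plus(3, 3)) ≐ Y1.
Decompose node/2: 3 ≐ 3,  S ≐ node(1, false).
Delete trivial equation 3 ≐ 3.
Bind S := node(1, false); no other remaining equation mentions S.
Bind Y1 := node(plus(false, 3), plus(3, 3)).
MGU = { W := 3, P := node(node(nil, m), false), Z := b, R := cons(cons(nil, node(node(nil, m), false)), false), S := node(1, false), Y1 := node(plus(false, 3), plus(3, 3)) }, so P := node(node(nil, m), false).

node(node(nil, m), false)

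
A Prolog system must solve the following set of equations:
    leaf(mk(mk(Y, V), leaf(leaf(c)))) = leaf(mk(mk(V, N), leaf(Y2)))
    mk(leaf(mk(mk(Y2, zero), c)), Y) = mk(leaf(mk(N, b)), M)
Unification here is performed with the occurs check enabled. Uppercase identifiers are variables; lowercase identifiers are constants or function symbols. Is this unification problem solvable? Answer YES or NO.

Decompose leaf/1: mk(mk(Y, V), leaf(leaf(c))) = mk(mk(V, N), leaf(Y2)).
Decompose mk/2: mk(Y, V) = mk(V, N),  leaf(leaf(c)) = leaf(Y2).
Decompose mk/2: Y = V,  V = N.
Bind Y := V; substituting into the one remaining equation that mentions Y gives: mk(leaf(mk(mk(Y2, zero), c)), V) = mk(leaf(mk(N, b)), M).
Bind V := N; substituting into the one remaining equation that mentions V gives: mk(leaf(mk(mk(Y2, zero), c)), N) = mk(leaf(mk(N, b)), M). Substituting into the earlier binding gives Y := N.
Decompose leaf/1: leaf(c) = Y2.
Bind Y2 := leaf(c); substituting into the remaining equation gives: mk(leaf(mk(mk(leaf(c), zero), c)), N) = mk(leaf(mk(N, b)), M).
Decompose mk/2: leaf(mk(mk(leaf(c), zero), c)) = leaf(mk(N, b)),  N = M.
Decompose leaf/1: mk(mk(leaf(c), zero), c) = mk(N, b).
Decompose mk/2: mk(leaf(c), zero) = N,  c = b.
Bind N := mk(leaf(c), zero); substituting into the one remaining equation that mentions N gives: mk(leaf(c), zero) = M. Substituting into the earlier bindings gives Y := mk(leaf(c), zero), V := mk(leaf(c), zero).
Clash: constants c and b differ; no unifier exists.

NO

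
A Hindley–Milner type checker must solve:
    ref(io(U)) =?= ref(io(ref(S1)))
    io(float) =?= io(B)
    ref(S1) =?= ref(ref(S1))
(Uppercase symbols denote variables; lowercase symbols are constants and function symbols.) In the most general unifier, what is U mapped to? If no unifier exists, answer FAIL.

FAIL

Decompose ref/1: io(U) =?= io(ref(S1)).
Decompose io/1: U =?= ref(S1).
Bind U := ref(S1); no other remaining equation mentions U.
Decompose io/1: float =?= B.
Bind B := float; no other remaining equation mentions B.
Decompose ref/1: S1 =?= ref(S1).
Occurs check fails: S1 occurs in ref(S1); the equation S1 =?= ref(S1) has no finite solution.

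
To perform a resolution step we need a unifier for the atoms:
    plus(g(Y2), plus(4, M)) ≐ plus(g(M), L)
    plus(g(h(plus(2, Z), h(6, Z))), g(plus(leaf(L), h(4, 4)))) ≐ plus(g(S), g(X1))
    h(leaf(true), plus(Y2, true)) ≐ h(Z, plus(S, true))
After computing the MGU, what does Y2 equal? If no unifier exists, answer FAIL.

h(plus(2, leaf(true)), h(6, leaf(true)))

Decompose plus/2: g(Y2) ≐ g(M),  plus(4, M) ≐ L.
Decompose g/1: Y2 ≐ M.
Bind Y2 := M; substituting into the one remaining equation that mentions Y2 gives: h(leaf(true), plus(M, true)) ≐ h(Z, plus(S, true)).
Bind L := plus(4, M); substituting into the one remaining equation that mentions L gives: plus(g(h(plus(2, Z), h(6, Z))), g(plus(leaf(plus(4, M)), h(4, 4)))) ≐ plus(g(S), g(X1)).
Decompose plus/2: g(h(plus(2, Z), h(6, Z))) ≐ g(S),  g(plus(leaf(plus(4, M)), h(4, 4))) ≐ g(X1).
Decompose g/1: h(plus(2, Z), h(6, Z)) ≐ S.
Bind S := h(plus(2, Z), h(6, Z)); substituting into the one remaining equation that mentions S gives: h(leaf(true), plus(M, true)) ≐ h(Z, plus(h(plus(2, Z), h(6, Z)), true)).
Decompose g/1: plus(leaf(plus(4, M)), h(4, 4)) ≐ X1.
Bind X1 := plus(leaf(plus(4, M)), h(4, 4)); no other remaining equation mentions X1.
Decompose h/2: leaf(true) ≐ Z,  plus(M, true) ≐ plus(h(plus(2, Z), h(6, Z)), true).
Bind Z := leaf(true); substituting into the remaining equation gives: plus(M, true) ≐ plus(h(plus(2, leaf(true)), h(6, leaf(true))), true). Substituting into the earlier binding gives S := h(plus(2, leaf(true)), h(6, leaf(true))).
Decompose plus/2: M ≐ h(plus(2, leaf(true)), h(6, leaf(true))),  true ≐ true.
Bind M := h(plus(2, leaf(true)), h(6, leaf(true))); no other remaining equation mentions M. Substituting into the earlier bindings gives Y2 := h(plus(2, leaf(true)), h(6, leaf(true))), L := plus(4, h(plus(2, leaf(true)), h(6, leaf(true)))), X1 := plus(leaf(plus(4, h(plus(2, leaf(true)), h(6, leaf(true))))), h(4, 4)).
Delete trivial equation true ≐ true.
MGU = { Y2 ↦ h(plus(2, leaf(true)), h(6, leaf(true))), L ↦ plus(4, h(plus(2, leaf(true)), h(6, leaf(true)))), S ↦ h(plus(2, leaf(true)), h(6, leaf(true))), X1 ↦ plus(leaf(plus(4, h(plus(2, leaf(true)), h(6, leaf(true))))), h(4, 4)), Z ↦ leaf(true), M ↦ h(plus(2, leaf(true)), h(6, leaf(true))) }, so Y2 ↦ h(plus(2, leaf(true)), h(6, leaf(true))).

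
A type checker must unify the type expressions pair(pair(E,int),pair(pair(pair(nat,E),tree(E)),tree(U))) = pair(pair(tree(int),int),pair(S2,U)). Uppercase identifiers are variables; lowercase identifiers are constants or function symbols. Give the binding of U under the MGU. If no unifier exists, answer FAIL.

FAIL

Decompose pair/2: pair(E,int) = pair(tree(int),int),  pair(pair(pair(nat,E),tree(E)),tree(U)) = pair(S2,U).
Decompose pair/2: E = tree(int),  int = int.
Bind E := tree(int); substituting into the one remaining equation that mentions E gives: pair(pair(pair(nat,tree(int)),tree(tree(int))),tree(U)) = pair(S2,U).
Delete trivial equation int = int.
Decompose pair/2: pair(pair(nat,tree(int)),tree(tree(int))) = S2,  tree(U) = U.
Bind S2 := pair(pair(nat,tree(int)),tree(tree(int))); no other remaining equation mentions S2.
Occurs check fails: U occurs in tree(U); the equation U = tree(U) has no finite solution.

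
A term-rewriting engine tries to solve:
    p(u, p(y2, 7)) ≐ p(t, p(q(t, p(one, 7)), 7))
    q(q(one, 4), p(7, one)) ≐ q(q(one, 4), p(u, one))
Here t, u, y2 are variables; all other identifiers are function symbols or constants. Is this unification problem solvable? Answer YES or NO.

Decompose p/2: u ≐ t,  p(y2, 7) ≐ p(q(t, p(one, 7)), 7).
Bind u := t; substituting into the one remaining equation that mentions u gives: q(q(one, 4), p(7, one)) ≐ q(q(one, 4), p(t, one)).
Decompose p/2: y2 ≐ q(t, p(one, 7)),  7 ≐ 7.
Bind y2 := q(t, p(one, 7)); no other remaining equation mentions y2.
Delete trivial equation 7 ≐ 7.
Decompose q/2: q(one, 4) ≐ q(one, 4),  p(7, one) ≐ p(t, one).
Delete trivial equation q(one, 4) ≐ q(one, 4).
Decompose p/2: 7 ≐ t,  one ≐ one.
Bind t := 7; no other remaining equation mentions t. Substituting into the earlier bindings gives u := 7, y2 := q(7, p(one, 7)).
Delete trivial equation one ≐ one.
No equations remain and no clash or occurs-check failure arose, so a unifier exists.

YES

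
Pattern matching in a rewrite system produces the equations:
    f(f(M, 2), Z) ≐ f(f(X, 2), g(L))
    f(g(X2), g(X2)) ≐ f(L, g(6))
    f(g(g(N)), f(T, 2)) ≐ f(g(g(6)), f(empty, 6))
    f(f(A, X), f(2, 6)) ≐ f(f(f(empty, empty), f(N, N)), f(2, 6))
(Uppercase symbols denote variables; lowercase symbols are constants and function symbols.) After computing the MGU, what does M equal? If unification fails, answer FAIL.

FAIL

Decompose f/2: f(M, 2) ≐ f(X, 2),  Z ≐ g(L).
Decompose f/2: M ≐ X,  2 ≐ 2.
Bind M := X; no other remaining equation mentions M.
Delete trivial equation 2 ≐ 2.
Bind Z := g(L); no other remaining equation mentions Z.
Decompose f/2: g(X2) ≐ L,  g(X2) ≐ g(6).
Bind L := g(X2); no other remaining equation mentions L. Substituting into the earlier binding gives Z := g(g(X2)).
Decompose g/1: X2 ≐ 6.
Bind X2 := 6; no other remaining equation mentions X2. Substituting into the earlier bindings gives Z := g(g(6)), L := g(6).
Decompose f/2: g(g(N)) ≐ g(g(6)),  f(T, 2) ≐ f(empty, 6).
Decompose g/1: g(N) ≐ g(6).
Decompose g/1: N ≐ 6.
Bind N := 6; substituting into the one remaining equation that mentions N gives: f(f(A, X), f(2, 6)) ≐ f(f(f(empty, empty), f(6, 6)), f(2, 6)).
Decompose f/2: T ≐ empty,  2 ≐ 6.
Bind T := empty; no other remaining equation mentions T.
Clash: constants 2 and 6 differ; no unifier exists.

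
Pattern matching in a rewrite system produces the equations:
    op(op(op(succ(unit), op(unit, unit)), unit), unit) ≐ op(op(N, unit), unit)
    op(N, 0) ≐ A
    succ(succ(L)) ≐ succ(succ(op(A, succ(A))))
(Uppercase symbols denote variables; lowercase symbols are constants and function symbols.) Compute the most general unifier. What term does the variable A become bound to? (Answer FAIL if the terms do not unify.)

Decompose op/2: op(op(succ(unit), op(unit, unit)), unit) ≐ op(N, unit),  unit ≐ unit.
Decompose op/2: op(succ(unit), op(unit, unit)) ≐ N,  unit ≐ unit.
Bind N := op(succ(unit), op(unit, unit)); substituting into the one remaining equation that mentions N gives: op(op(succ(unit), op(unit, unit)), 0) ≐ A.
Delete trivial equation unit ≐ unit.
Delete trivial equation unit ≐ unit.
Bind A := op(op(succ(unit), op(unit, unit)), 0); substituting into the remaining equation gives: succ(succ(L)) ≐ succ(succ(op(op(op(succ(unit), op(unit, unit)), 0), succ(op(op(succ(unit), op(unit, unit)), 0))))).
Decompose succ/1: succ(L) ≐ succ(op(op(op(succ(unit), op(unit, unit)), 0), succ(op(op(succ(unit), op(unit, unit)), 0)))).
Decompose succ/1: L ≐ op(op(op(succ(unit), op(unit, unit)), 0), succ(op(op(succ(unit), op(unit, unit)), 0))).
Bind L := op(op(op(succ(unit), op(unit, unit)), 0), succ(op(op(succ(unit), op(unit, unit)), 0))).
MGU = { N -> op(succ(unit), op(unit, unit)), A -> op(op(succ(unit), op(unit, unit)), 0), L -> op(op(op(succ(unit), op(unit, unit)), 0), succ(op(op(succ(unit), op(unit, unit)), 0))) }, so A -> op(op(succ(unit), op(unit, unit)), 0).

op(op(succ(unit), op(unit, unit)), 0)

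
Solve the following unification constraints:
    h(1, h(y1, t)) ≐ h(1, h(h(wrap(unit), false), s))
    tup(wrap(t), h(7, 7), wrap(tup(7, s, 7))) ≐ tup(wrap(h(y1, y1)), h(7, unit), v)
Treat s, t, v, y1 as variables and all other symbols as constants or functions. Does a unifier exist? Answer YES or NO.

Decompose h/2: 1 ≐ 1,  h(y1, t) ≐ h(h(wrap(unit), false), s).
Delete trivial equation 1 ≐ 1.
Decompose h/2: y1 ≐ h(wrap(unit), false),  t ≐ s.
Bind y1 := h(wrap(unit), false); substituting into the one remaining equation that mentions y1 gives: tup(wrap(t), h(7, 7), wrap(tup(7, s, 7))) ≐ tup(wrap(h(h(wrap(unit), false), h(wrap(unit), false))), h(7, unit), v).
Bind t := s; substituting into the remaining equation gives: tup(wrap(s), h(7, 7), wrap(tup(7, s, 7))) ≐ tup(wrap(h(h(wrap(unit), false), h(wrap(unit), false))), h(7, unit), v).
Decompose tup/3: wrap(s) ≐ wrap(h(h(wrap(unit), false), h(wrap(unit), false))),  h(7, 7) ≐ h(7, unit),  wrap(tup(7, s, 7)) ≐ v.
Decompose wrap/1: s ≐ h(h(wrap(unit), false), h(wrap(unit), false)).
Bind s := h(h(wrap(unit), false), h(wrap(unit), false)); substituting into the one remaining equation that mentions s gives: wrap(tup(7, h(h(wrap(unit), false), h(wrap(unit), false)), 7)) ≐ v. Substituting into the earlier binding gives t := h(h(wrap(unit), false), h(wrap(unit), false)).
Decompose h/2: 7 ≐ 7,  7 ≐ unit.
Delete trivial equation 7 ≐ 7.
Clash: constants 7 and unit differ; no unifier exists.

NO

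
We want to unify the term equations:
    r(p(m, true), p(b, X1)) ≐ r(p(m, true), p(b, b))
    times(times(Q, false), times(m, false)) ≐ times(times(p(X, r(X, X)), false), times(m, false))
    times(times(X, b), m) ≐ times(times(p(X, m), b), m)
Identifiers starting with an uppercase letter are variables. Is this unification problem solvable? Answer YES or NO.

Decompose r/2: p(m, true) ≐ p(m, true),  p(b, X1) ≐ p(b, b).
Delete trivial equation p(m, true) ≐ p(m, true).
Decompose p/2: b ≐ b,  X1 ≐ b.
Delete trivial equation b ≐ b.
Bind X1 := b; no other remaining equation mentions X1.
Decompose times/2: times(Q, false) ≐ times(p(X, r(X, X)), false),  times(m, false) ≐ times(m, false).
Decompose times/2: Q ≐ p(X, r(X, X)),  false ≐ false.
Bind Q := p(X, r(X, X)); no other remaining equation mentions Q.
Delete trivial equation false ≐ false.
Delete trivial equation times(m, false) ≐ times(m, false).
Decompose times/2: times(X, b) ≐ times(p(X, m), b),  m ≐ m.
Decompose times/2: X ≐ p(X, m),  b ≐ b.
Occurs check fails: X occurs in p(X, m); the equation X ≐ p(X, m) has no finite solution.

NO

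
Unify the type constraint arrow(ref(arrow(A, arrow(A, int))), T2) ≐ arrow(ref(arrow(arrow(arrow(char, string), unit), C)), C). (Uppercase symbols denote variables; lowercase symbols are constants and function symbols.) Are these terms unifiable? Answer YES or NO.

Decompose arrow/2: ref(arrow(A, arrow(A, int))) ≐ ref(arrow(arrow(arrow(char, string), unit), C)),  T2 ≐ C.
Decompose ref/1: arrow(A, arrow(A, int)) ≐ arrow(arrow(arrow(char, string), unit), C).
Decompose arrow/2: A ≐ arrow(arrow(char, string), unit),  arrow(A, int) ≐ C.
Bind A := arrow(arrow(char, string), unit); substituting into the one remaining equation that mentions A gives: arrow(arrow(arrow(char, string), unit), int) ≐ C.
Bind C := arrow(arrow(arrow(char, string), unit), int); substituting into the remaining equation gives: T2 ≐ arrow(arrow(arrow(char, string), unit), int).
Bind T2 := arrow(arrow(arrow(char, string), unit), int).
No equations remain and no clash or occurs-check failure arose, so a unifier exists.

YES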